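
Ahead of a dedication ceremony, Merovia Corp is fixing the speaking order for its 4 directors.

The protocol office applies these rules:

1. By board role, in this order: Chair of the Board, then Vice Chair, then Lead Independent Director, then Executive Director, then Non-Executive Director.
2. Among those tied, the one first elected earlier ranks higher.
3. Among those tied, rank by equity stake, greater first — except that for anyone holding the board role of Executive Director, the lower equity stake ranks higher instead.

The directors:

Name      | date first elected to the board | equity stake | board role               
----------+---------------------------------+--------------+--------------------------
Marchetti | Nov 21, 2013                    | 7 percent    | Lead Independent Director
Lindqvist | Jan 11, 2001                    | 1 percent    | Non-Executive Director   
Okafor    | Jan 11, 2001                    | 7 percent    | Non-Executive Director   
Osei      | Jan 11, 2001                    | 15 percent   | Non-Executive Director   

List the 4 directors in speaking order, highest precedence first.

By board role: Marchetti (Lead Independent Director); then Osei, Okafor and Lindqvist (Non-Executive Director).
Osei, Okafor and Lindqvist all have date first elected to the board Jan 11, 2001, so the next rule applies.
Among Osei, Okafor and Lindqvist, by equity stake (higher first): Osei (15 percent) before Okafor (7 percent) before Lindqvist (1 percent).
Full order: Marchetti, Osei, Okafor, Lindqvist.

Marchetti, Osei, Okafor, Lindqvist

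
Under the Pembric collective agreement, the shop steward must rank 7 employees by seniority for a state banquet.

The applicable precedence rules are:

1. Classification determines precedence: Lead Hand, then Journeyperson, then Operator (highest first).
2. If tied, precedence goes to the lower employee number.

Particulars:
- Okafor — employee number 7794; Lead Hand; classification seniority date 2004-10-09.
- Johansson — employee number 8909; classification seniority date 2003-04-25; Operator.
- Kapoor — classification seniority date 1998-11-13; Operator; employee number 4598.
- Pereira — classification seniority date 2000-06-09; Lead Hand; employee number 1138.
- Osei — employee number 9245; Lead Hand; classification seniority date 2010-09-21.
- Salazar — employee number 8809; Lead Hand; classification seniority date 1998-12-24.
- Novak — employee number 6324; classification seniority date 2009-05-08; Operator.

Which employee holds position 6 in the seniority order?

By classification: Pereira, Okafor, Salazar and Osei (Lead Hand); then Kapoor, Novak and Johansson (Operator).
Among Pereira, Okafor, Salazar and Osei, by employee number (lower first): Pereira (1138) before Okafor (7794) before Salazar (8809) before Osei (9245).
Among Kapoor, Novak and Johansson, by employee number (lower first): Kapoor (4598) before Novak (6324) before Johansson (8909).
Order: Pereira, Okafor, Salazar, Osei, Kapoor, Novak, Johansson.

Novak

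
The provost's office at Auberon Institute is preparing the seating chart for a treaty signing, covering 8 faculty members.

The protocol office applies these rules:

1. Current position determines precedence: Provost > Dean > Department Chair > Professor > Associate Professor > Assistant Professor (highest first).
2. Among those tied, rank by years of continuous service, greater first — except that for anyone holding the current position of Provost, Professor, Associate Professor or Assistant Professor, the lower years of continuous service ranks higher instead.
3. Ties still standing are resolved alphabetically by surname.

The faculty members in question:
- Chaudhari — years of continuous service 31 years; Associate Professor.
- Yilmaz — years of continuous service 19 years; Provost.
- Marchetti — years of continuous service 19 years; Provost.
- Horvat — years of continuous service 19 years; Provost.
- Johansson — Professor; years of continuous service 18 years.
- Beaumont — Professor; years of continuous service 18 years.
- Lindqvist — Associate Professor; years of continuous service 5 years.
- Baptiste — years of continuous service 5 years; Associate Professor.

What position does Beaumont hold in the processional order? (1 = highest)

4

By current position: Horvat, Marchetti and Yilmaz (Provost); then Beaumont and Johansson (Professor); then Baptiste, Lindqvist and Chaudhari (Associate Professor).
Horvat, Marchetti and Yilmaz all have years of continuous service 19 years, so the next rule applies.
Among Horvat, Marchetti and Yilmaz, alphabetically by surname: Horvat before Marchetti before Yilmaz.
Beaumont and Johansson both have years of continuous service 18 years, so the next rule applies.
Among Beaumont and Johansson, alphabetically by surname: Beaumont before Johansson.
Among Baptiste, Lindqvist and Chaudhari, by years of continuous service (lower first) (reversed rule for this group): Baptiste and Lindqvist (5 years) before Chaudhari (31 years).
Among Baptiste and Lindqvist, alphabetically by surname: Baptiste before Lindqvist.
Order: Horvat, Marchetti, Yilmaz, Beaumont, Johansson, Baptiste, Lindqvist, Chaudhari. So position 4.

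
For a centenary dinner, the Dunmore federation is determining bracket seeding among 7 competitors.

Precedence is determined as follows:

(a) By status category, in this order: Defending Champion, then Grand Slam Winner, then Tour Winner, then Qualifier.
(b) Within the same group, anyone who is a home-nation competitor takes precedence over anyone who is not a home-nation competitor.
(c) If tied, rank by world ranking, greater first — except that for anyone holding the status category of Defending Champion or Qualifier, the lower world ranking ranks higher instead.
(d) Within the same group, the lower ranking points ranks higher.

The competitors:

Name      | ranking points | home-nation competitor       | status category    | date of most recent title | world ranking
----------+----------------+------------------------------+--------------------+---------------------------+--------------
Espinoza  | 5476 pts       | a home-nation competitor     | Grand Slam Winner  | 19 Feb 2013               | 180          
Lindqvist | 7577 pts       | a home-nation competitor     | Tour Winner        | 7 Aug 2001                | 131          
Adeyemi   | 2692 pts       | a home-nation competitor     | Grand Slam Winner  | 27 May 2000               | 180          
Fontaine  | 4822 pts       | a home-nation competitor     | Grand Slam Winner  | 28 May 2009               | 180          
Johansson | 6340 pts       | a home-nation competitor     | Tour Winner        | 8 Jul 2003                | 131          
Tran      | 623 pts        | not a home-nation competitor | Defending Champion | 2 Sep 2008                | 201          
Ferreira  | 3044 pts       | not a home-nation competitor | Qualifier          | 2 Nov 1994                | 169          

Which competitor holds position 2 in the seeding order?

By status category: Tran (Defending Champion); then Adeyemi, Fontaine and Espinoza (Grand Slam Winner); then Johansson and Lindqvist (Tour Winner); then Ferreira (Qualifier).
Adeyemi, Fontaine and Espinoza are each a home-nation competitor, so the next rule applies.
Adeyemi, Fontaine and Espinoza all have world ranking 180, so the next rule applies.
Among Adeyemi, Fontaine and Espinoza, by ranking points (lower first): Adeyemi (2692 pts) before Fontaine (4822 pts) before Espinoza (5476 pts).
Johansson and Lindqvist are each a home-nation competitor, so the next rule applies.
Johansson and Lindqvist both have world ranking 131, so the next rule applies.
Among Johansson and Lindqvist, by ranking points (lower first): Johansson (6340 pts) before Lindqvist (7577 pts).
Order: Tran, Adeyemi, Fontaine, Espinoza, Johansson, Lindqvist, Ferreira.

Adeyemi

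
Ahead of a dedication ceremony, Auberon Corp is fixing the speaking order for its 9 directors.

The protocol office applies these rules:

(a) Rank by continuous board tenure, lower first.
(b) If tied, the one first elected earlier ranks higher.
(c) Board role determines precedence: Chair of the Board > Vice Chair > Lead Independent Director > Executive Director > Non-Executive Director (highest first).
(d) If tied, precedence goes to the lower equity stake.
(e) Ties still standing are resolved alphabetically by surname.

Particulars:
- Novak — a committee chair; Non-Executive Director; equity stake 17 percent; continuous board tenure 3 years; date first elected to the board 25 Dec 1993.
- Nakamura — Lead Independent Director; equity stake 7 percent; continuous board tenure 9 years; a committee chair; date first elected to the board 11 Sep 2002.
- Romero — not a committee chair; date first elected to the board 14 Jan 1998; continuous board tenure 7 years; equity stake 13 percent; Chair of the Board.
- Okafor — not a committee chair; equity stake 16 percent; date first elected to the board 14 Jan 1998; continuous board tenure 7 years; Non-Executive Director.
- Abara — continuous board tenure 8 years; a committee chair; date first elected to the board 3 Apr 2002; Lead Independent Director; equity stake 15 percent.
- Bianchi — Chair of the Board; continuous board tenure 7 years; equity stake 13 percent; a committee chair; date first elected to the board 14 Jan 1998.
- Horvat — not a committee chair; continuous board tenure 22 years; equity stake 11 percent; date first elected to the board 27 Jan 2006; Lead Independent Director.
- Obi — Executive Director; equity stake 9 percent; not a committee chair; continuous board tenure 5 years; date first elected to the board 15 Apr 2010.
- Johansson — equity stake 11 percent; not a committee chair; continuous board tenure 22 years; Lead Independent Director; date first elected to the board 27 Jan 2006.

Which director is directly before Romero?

By continuous board tenure (lower first): Novak (3 years); then Obi (5 years); then Bianchi, Romero and Okafor (each 7 years); then Abara (8 years); then Nakamura (9 years); then Horvat and Johansson (both 22 years).
Bianchi, Romero and Okafor all have date first elected to the board 14 Jan 1998, so the next rule applies.
Among Bianchi, Romero and Okafor, by board role: Bianchi and Romero (Chair of the Board) before Okafor (Non-Executive Director).
Bianchi and Romero both have equity stake 13 percent, so the next rule applies.
Among Bianchi and Romero, alphabetically by surname: Bianchi before Romero.
Horvat and Johansson both have date first elected to the board 27 Jan 2006, so the next rule applies.
Horvat and Johansson are each Lead Independent Director, so the next rule applies.
Horvat and Johansson both have equity stake 11 percent, so the next rule applies.
Among Horvat and Johansson, alphabetically by surname: Horvat before Johansson.
Order: Novak, Obi, Bianchi, Romero, Okafor, Abara, Nakamura, Horvat, Johansson.

Bianchi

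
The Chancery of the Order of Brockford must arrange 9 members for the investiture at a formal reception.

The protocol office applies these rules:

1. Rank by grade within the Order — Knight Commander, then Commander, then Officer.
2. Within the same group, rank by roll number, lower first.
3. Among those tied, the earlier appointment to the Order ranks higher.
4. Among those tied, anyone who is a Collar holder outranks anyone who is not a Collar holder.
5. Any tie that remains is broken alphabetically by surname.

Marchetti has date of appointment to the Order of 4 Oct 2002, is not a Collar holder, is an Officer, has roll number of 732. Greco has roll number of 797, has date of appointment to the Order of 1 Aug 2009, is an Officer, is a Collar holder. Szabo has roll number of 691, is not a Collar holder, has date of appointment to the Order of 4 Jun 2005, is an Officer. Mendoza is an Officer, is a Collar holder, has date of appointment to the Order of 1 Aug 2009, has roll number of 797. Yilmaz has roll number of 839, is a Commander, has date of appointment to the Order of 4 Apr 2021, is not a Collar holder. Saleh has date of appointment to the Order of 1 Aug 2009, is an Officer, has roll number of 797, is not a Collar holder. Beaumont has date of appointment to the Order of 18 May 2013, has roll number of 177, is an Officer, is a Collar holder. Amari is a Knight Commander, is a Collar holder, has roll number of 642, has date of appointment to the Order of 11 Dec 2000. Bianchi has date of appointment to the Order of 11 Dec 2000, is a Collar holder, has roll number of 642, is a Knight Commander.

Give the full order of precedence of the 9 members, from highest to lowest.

Amari, Bianchi, Yilmaz, Beaumont, Szabo, Marchetti, Greco, Mendoza, Saleh

By grade within the Order: Amari and Bianchi (Knight Commander); then Yilmaz (Commander); then Beaumont, Szabo, Marchetti, Greco, Mendoza and Saleh (Officer).
Amari and Bianchi both have roll number 642, so the next rule applies.
Amari and Bianchi both have date of appointment to the Order 11 Dec 2000, so the next rule applies.
Amari and Bianchi are each a Collar holder, so the next rule applies.
Among Amari and Bianchi, alphabetically by surname: Amari before Bianchi.
Among Beaumont, Szabo, Marchetti, Greco, Mendoza and Saleh, by roll number (lower first): Beaumont (177) before Szabo (691) before Marchetti (732) before Greco, Mendoza and Saleh (797).
Greco, Mendoza and Saleh all have date of appointment to the Order 1 Aug 2009, so the next rule applies.
Among Greco, Mendoza and Saleh, a Collar holder before not a Collar holder: Greco and Mendoza (a Collar holder) before Saleh (not a Collar holder).
Among Greco and Mendoza, alphabetically by surname: Greco before Mendoza.
Full order: Amari, Bianchi, Yilmaz, Beaumont, Szabo, Marchetti, Greco, Mendoza, Saleh.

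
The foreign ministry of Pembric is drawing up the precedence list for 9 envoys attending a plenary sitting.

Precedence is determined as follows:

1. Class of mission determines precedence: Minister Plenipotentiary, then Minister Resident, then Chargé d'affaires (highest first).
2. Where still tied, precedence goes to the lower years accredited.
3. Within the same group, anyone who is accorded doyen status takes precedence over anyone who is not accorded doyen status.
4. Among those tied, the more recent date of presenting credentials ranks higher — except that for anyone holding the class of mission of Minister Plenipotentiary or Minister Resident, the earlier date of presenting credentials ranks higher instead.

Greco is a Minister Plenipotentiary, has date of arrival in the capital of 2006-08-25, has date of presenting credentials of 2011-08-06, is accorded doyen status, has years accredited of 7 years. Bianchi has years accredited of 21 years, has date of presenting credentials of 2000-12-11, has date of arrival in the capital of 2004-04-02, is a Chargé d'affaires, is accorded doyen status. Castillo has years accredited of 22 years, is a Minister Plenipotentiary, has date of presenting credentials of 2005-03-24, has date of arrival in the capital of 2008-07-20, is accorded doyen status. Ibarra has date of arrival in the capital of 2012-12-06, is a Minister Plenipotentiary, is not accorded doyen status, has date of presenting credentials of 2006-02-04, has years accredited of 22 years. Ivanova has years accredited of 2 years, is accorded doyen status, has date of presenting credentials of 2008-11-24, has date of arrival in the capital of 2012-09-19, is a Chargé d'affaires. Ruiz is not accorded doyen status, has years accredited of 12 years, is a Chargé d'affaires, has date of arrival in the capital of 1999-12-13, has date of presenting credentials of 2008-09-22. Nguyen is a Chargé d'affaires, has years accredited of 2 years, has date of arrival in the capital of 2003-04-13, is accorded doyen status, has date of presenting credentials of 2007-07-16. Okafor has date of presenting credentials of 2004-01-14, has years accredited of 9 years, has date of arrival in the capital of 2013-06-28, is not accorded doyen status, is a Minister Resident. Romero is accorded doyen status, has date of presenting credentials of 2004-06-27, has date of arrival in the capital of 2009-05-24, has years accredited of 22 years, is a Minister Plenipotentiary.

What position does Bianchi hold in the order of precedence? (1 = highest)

By class of mission: Greco, Romero, Castillo and Ibarra (Minister Plenipotentiary); then Okafor (Minister Resident); then Ivanova, Nguyen, Ruiz and Bianchi (Chargé d'affaires).
Among Greco, Romero, Castillo and Ibarra, by years accredited (lower first): Greco (7 years) before Romero, Castillo and Ibarra (22 years).
Among Romero, Castillo and Ibarra, accorded doyen status before not accorded doyen status: Romero and Castillo (accorded doyen status) before Ibarra (not accorded doyen status).
Among Romero and Castillo, by date of presenting credentials (earlier first) (reversed rule for this group): Romero (2004-06-27) before Castillo (2005-03-24).
Among Ivanova, Nguyen, Ruiz and Bianchi, by years accredited (lower first): Ivanova and Nguyen (2 years) before Ruiz (12 years) before Bianchi (21 years).
Ivanova and Nguyen are each accorded doyen status, so the next rule applies.
Among Ivanova and Nguyen, by date of presenting credentials (later first): Ivanova (2008-11-24) before Nguyen (2007-07-16).
Order: Greco, Romero, Castillo, Ibarra, Okafor, Ivanova, Nguyen, Ruiz, Bianchi. So position 9.

9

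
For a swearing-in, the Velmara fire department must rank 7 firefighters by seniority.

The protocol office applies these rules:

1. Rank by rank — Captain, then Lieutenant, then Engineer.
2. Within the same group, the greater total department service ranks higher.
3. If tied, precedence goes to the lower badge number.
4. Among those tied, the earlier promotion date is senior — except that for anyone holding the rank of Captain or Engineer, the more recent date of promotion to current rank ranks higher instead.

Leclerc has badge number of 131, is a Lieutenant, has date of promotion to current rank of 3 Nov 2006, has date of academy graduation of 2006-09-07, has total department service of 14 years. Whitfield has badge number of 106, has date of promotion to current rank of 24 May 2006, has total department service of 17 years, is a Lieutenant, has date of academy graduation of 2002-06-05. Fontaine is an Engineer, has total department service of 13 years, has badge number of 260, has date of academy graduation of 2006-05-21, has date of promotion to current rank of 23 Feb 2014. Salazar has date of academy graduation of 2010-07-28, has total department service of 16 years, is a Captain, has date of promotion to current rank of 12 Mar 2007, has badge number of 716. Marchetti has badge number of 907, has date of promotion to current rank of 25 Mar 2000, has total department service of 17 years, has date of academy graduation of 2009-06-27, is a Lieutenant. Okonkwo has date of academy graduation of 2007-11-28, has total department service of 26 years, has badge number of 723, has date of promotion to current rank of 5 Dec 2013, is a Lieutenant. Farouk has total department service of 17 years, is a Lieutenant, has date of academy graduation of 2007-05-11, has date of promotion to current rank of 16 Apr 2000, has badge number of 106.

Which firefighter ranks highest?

By rank: Salazar (Captain); then Okonkwo, Farouk, Whitfield, Marchetti and Leclerc (Lieutenant); then Fontaine (Engineer).
Among Okonkwo, Farouk, Whitfield, Marchetti and Leclerc, by total department service (higher first): Okonkwo (26 years) before Farouk, Whitfield and Marchetti (17 years) before Leclerc (14 years).
Among Farouk, Whitfield and Marchetti, by badge number (lower first): Farouk and Whitfield (106) before Marchetti (907).
Among Farouk and Whitfield, by date of promotion to current rank (earlier first): Farouk (16 Apr 2000) before Whitfield (24 May 2006).
Order: Salazar, Okonkwo, Farouk, Whitfield, Marchetti, Leclerc, Fontaine.

Salazar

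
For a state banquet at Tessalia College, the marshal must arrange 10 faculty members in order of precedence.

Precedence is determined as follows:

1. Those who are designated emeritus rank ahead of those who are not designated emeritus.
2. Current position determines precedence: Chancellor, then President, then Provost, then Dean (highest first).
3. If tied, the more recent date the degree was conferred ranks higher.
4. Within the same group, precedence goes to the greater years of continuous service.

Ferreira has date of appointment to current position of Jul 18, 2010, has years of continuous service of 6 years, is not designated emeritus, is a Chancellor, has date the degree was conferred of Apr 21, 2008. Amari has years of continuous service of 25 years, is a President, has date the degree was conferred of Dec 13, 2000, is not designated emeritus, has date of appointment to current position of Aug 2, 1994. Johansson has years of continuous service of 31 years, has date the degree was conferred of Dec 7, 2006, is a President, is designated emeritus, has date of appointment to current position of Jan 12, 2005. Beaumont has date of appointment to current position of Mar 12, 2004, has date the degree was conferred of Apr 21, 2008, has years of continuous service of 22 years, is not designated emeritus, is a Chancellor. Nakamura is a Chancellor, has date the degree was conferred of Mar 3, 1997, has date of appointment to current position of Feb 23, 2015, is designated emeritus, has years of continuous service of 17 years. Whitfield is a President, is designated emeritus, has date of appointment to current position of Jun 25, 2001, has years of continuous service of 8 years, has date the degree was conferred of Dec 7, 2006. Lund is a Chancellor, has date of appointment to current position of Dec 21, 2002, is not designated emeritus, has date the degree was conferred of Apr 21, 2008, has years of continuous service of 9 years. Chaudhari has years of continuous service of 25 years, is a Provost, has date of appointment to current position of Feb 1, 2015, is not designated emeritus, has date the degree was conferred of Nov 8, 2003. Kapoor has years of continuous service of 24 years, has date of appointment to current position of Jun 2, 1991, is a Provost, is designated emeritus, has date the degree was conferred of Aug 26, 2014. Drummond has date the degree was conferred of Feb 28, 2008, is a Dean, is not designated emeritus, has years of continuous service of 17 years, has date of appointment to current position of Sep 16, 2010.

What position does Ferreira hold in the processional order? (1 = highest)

By the first rule: Nakamura, Johansson, Whitfield and Kapoor (each designated emeritus); then Beaumont, Lund, Ferreira, Amari, Chaudhari and Drummond (each not designated emeritus).
Among Nakamura, Johansson, Whitfield and Kapoor, by current position: Nakamura (Chancellor) before Johansson and Whitfield (President) before Kapoor (Provost).
Johansson and Whitfield both have date the degree was conferred Dec 7, 2006, so the next rule applies.
Among Johansson and Whitfield, by years of continuous service (higher first): Johansson (31 years) before Whitfield (8 years).
Among Beaumont, Lund, Ferreira, Amari, Chaudhari and Drummond, by current position: Beaumont, Lund and Ferreira (Chancellor) before Amari (President) before Chaudhari (Provost) before Drummond (Dean).
Beaumont, Lund and Ferreira all have date the degree was conferred Apr 21, 2008, so the next rule applies.
Among Beaumont, Lund and Ferreira, by years of continuous service (higher first): Beaumont (22 years) before Lund (9 years) before Ferreira (6 years).
Order: Nakamura, Johansson, Whitfield, Kapoor, Beaumont, Lund, Ferreira, Amari, Chaudhari, Drummond. So position 7.

7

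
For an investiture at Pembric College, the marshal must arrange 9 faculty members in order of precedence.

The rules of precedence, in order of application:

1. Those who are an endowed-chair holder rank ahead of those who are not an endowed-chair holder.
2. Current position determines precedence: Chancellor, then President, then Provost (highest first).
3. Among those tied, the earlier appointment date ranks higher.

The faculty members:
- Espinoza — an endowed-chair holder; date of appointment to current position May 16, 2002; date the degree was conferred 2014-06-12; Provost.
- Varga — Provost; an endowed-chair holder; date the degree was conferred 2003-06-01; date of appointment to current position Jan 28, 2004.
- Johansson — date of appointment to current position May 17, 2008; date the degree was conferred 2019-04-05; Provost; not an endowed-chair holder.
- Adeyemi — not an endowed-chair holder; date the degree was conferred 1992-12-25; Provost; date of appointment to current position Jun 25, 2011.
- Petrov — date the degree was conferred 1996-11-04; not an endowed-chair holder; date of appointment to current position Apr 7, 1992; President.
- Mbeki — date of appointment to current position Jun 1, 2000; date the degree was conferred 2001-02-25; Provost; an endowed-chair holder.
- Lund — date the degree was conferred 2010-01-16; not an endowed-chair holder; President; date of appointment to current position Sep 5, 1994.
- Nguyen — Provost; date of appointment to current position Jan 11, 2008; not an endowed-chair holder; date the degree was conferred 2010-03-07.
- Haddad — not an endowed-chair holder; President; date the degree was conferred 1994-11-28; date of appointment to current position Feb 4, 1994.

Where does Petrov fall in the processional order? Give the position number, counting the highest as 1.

4

By the first rule: Mbeki, Espinoza and Varga (each an endowed-chair holder); then Petrov, Haddad, Lund, Nguyen, Johansson and Adeyemi (each not an endowed-chair holder).
Mbeki, Espinoza and Varga are each Provost, so the next rule applies.
Among Mbeki, Espinoza and Varga, by date of appointment to current position (earlier first): Mbeki (Jun 1, 2000) before Espinoza (May 16, 2002) before Varga (Jan 28, 2004).
Among Petrov, Haddad, Lund, Nguyen, Johansson and Adeyemi, by current position: Petrov, Haddad and Lund (President) before Nguyen, Johansson and Adeyemi (Provost).
Among Petrov, Haddad and Lund, by date of appointment to current position (earlier first): Petrov (Apr 7, 1992) before Haddad (Feb 4, 1994) before Lund (Sep 5, 1994).
Among Nguyen, Johansson and Adeyemi, by date of appointment to current position (earlier first): Nguyen (Jan 11, 2008) before Johansson (May 17, 2008) before Adeyemi (Jun 25, 2011).
Order: Mbeki, Espinoza, Varga, Petrov, Haddad, Lund, Nguyen, Johansson, Adeyemi. So position 4.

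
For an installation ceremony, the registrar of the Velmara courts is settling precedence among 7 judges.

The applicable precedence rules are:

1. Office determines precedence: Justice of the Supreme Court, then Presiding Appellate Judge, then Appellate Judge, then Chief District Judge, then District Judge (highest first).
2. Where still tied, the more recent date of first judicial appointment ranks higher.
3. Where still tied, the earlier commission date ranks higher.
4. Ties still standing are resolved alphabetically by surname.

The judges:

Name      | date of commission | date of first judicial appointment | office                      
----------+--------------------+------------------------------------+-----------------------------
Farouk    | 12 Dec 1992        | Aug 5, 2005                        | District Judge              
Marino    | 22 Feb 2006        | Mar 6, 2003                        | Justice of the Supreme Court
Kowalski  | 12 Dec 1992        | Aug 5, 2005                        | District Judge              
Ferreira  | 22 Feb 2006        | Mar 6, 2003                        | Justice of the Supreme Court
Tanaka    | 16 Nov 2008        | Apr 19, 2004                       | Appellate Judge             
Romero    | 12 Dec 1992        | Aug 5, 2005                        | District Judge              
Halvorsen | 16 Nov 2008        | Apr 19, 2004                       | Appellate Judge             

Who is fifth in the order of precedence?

Farouk

By office: Ferreira and Marino (Justice of the Supreme Court); then Halvorsen and Tanaka (Appellate Judge); then Farouk, Kowalski and Romero (District Judge).
Ferreira and Marino both have date of first judicial appointment Mar 6, 2003, so the next rule applies.
Ferreira and Marino both have date of commission 22 Feb 2006, so the next rule applies.
Among Ferreira and Marino, alphabetically by surname: Ferreira before Marino.
Halvorsen and Tanaka both have date of first judicial appointment Apr 19, 2004, so the next rule applies.
Halvorsen and Tanaka both have date of commission 16 Nov 2008, so the next rule applies.
Among Halvorsen and Tanaka, alphabetically by surname: Halvorsen before Tanaka.
Farouk, Kowalski and Romero all have date of first judicial appointment Aug 5, 2005, so the next rule applies.
Farouk, Kowalski and Romero all have date of commission 12 Dec 1992, so the next rule applies.
Among Farouk, Kowalski and Romero, alphabetically by surname: Farouk before Kowalski before Romero.
Order: Ferreira, Marino, Halvorsen, Tanaka, Farouk, Kowalski, Romero.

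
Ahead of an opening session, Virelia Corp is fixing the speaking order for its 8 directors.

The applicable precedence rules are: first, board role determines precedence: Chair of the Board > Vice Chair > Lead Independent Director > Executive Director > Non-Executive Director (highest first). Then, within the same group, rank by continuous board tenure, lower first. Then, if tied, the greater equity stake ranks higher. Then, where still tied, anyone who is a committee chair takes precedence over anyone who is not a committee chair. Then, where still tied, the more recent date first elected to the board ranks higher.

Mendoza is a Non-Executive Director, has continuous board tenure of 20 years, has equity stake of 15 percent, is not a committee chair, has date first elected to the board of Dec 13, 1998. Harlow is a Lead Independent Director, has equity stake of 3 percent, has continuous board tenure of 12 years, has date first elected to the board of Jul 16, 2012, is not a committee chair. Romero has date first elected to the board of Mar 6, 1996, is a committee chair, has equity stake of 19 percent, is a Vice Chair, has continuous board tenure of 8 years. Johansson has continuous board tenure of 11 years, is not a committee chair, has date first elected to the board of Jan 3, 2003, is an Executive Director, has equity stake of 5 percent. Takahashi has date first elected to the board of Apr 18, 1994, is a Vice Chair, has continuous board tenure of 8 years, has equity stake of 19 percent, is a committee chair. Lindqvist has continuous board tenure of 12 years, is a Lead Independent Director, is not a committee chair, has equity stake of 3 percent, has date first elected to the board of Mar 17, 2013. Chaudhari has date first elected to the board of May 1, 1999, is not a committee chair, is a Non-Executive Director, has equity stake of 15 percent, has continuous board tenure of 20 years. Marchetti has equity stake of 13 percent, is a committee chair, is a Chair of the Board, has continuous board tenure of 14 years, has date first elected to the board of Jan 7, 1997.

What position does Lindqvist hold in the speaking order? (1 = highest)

4

By board role: Marchetti (Chair of the Board); then Romero and Takahashi (Vice Chair); then Lindqvist and Harlow (Lead Independent Director); then Johansson (Executive Director); then Chaudhari and Mendoza (Non-Executive Director).
Romero and Takahashi both have continuous board tenure 8 years, so the next rule applies.
Romero and Takahashi both have equity stake 19 percent, so the next rule applies.
Romero and Takahashi are each a committee chair, so the next rule applies.
Among Romero and Takahashi, by date first elected to the board (later first): Romero (Mar 6, 1996) before Takahashi (Apr 18, 1994).
Lindqvist and Harlow both have continuous board tenure 12 years, so the next rule applies.
Lindqvist and Harlow both have equity stake 3 percent, so the next rule applies.
Lindqvist and Harlow are each not a committee chair, so the next rule applies.
Among Lindqvist and Harlow, by date first elected to the board (later first): Lindqvist (Mar 17, 2013) before Harlow (Jul 16, 2012).
Chaudhari and Mendoza both have continuous board tenure 20 years, so the next rule applies.
Chaudhari and Mendoza both have equity stake 15 percent, so the next rule applies.
Chaudhari and Mendoza are each not a committee chair, so the next rule applies.
Among Chaudhari and Mendoza, by date first elected to the board (later first): Chaudhari (May 1, 1999) before Mendoza (Dec 13, 1998).
Order: Marchetti, Romero, Takahashi, Lindqvist, Harlow, Johansson, Chaudhari, Mendoza. So position 4.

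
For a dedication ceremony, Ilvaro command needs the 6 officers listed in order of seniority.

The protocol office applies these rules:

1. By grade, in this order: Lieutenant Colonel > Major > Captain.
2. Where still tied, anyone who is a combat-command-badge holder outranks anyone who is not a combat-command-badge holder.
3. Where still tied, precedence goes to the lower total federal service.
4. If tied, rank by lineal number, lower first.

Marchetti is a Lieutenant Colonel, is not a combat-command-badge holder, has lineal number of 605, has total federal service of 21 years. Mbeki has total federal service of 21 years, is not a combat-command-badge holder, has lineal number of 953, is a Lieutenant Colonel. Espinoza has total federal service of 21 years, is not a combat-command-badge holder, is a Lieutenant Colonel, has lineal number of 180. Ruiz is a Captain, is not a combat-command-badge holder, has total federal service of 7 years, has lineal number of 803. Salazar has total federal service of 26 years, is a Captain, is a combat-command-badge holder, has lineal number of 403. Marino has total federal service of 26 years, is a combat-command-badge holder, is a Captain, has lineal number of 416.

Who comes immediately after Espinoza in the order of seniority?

Marchetti

By grade: Espinoza, Marchetti and Mbeki (Lieutenant Colonel); then Salazar, Marino and Ruiz (Captain).
Espinoza, Marchetti and Mbeki are each not a combat-command-badge holder, so the next rule applies.
Espinoza, Marchetti and Mbeki all have total federal service 21 years, so the next rule applies.
Among Espinoza, Marchetti and Mbeki, by lineal number (lower first): Espinoza (180) before Marchetti (605) before Mbeki (953).
Among Salazar, Marino and Ruiz, a combat-command-badge holder before not a combat-command-badge holder: Salazar and Marino (a combat-command-badge holder) before Ruiz (not a combat-command-badge holder).
Salazar and Marino both have total federal service 26 years, so the next rule applies.
Among Salazar and Marino, by lineal number (lower first): Salazar (403) before Marino (416).
Order: Espinoza, Marchetti, Mbeki, Salazar, Marino, Ruiz.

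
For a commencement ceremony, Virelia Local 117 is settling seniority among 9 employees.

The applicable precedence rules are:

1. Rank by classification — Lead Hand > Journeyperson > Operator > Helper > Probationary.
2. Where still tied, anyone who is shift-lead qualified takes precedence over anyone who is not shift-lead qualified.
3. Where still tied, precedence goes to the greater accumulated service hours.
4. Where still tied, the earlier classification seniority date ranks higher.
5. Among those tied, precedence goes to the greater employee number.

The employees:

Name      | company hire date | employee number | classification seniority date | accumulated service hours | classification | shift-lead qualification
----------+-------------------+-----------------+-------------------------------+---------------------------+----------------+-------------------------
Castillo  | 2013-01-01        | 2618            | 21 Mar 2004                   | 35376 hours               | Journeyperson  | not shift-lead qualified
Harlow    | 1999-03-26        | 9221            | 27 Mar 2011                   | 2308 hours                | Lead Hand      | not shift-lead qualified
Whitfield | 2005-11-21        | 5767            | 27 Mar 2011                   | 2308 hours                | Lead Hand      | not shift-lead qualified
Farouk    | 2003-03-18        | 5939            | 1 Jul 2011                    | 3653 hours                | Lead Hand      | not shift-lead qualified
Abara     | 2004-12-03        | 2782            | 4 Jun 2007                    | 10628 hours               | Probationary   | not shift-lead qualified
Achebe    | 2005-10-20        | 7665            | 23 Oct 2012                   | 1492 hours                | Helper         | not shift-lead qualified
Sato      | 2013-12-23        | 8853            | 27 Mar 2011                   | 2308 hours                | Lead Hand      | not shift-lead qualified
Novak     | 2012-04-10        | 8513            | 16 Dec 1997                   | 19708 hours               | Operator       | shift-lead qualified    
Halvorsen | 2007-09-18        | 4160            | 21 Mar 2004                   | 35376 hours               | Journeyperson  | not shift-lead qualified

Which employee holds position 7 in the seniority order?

By classification: Farouk, Harlow, Sato and Whitfield (Lead Hand); then Halvorsen and Castillo (Journeyperson); then Novak (Operator); then Achebe (Helper); then Abara (Probationary).
Farouk, Harlow, Sato and Whitfield are each not shift-lead qualified, so the next rule applies.
Among Farouk, Harlow, Sato and Whitfield, by accumulated service hours (higher first): Farouk (3653 hours) before Harlow, Sato and Whitfield (2308 hours).
Harlow, Sato and Whitfield all have classification seniority date 27 Mar 2011, so the next rule applies.
Among Harlow, Sato and Whitfield, by employee number (higher first): Harlow (9221) before Sato (8853) before Whitfield (5767).
Halvorsen and Castillo are each not shift-lead qualified, so the next rule applies.
Halvorsen and Castillo both have accumulated service hours 35376 hours, so the next rule applies.
Halvorsen and Castillo both have classification seniority date 21 Mar 2004, so the next rule applies.
Among Halvorsen and Castillo, by employee number (higher first): Halvorsen (4160) before Castillo (2618).
Order: Farouk, Harlow, Sato, Whitfield, Halvorsen, Castillo, Novak, Achebe, Abara.

Novak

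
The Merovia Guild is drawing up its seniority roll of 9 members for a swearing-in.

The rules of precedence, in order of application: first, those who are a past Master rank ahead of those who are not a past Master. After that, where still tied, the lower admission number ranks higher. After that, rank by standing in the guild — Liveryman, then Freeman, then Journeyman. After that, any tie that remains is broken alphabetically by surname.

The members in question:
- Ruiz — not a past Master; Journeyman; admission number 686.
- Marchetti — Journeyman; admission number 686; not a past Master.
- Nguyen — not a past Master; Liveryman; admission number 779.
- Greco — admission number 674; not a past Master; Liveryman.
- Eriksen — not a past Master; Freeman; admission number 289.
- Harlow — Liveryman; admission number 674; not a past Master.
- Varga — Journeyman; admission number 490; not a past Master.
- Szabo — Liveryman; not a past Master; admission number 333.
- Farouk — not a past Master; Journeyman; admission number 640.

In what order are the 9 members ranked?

Eriksen, Szabo, Varga, Farouk, Greco, Harlow, Marchetti, Ruiz, Nguyen

By the first rule: Eriksen, Szabo, Varga, Farouk, Greco, Harlow, Marchetti, Ruiz and Nguyen (each not a past Master).
Among Eriksen, Szabo, Varga, Farouk, Greco, Harlow, Marchetti, Ruiz and Nguyen, by admission number (lower first): Eriksen (289) before Szabo (333) before Varga (490) before Farouk (640) before Greco and Harlow (674) before Marchetti and Ruiz (686) before Nguyen (779).
Greco and Harlow are each Liveryman, so the next rule applies.
Among Greco and Harlow, alphabetically by surname: Greco before Harlow.
Marchetti and Ruiz are each Journeyman, so the next rule applies.
Among Marchetti and Ruiz, alphabetically by surname: Marchetti before Ruiz.
Full order: Eriksen, Szabo, Varga, Farouk, Greco, Harlow, Marchetti, Ruiz, Nguyen.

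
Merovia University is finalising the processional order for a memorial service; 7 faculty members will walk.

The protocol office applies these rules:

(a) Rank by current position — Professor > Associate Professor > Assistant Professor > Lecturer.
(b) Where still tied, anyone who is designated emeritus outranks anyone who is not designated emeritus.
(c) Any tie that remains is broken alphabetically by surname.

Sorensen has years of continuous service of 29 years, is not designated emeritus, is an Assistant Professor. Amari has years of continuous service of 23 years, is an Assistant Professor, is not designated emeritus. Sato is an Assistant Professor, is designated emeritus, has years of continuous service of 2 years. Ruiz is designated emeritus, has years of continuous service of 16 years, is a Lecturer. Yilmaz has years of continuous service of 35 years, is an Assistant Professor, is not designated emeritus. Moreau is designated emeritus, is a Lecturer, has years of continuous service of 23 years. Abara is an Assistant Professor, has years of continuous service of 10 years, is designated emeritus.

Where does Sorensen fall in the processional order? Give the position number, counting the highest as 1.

By current position: Abara, Sato, Amari, Sorensen and Yilmaz (Assistant Professor); then Moreau and Ruiz (Lecturer).
Among Abara, Sato, Amari, Sorensen and Yilmaz, designated emeritus before not designated emeritus: Abara and Sato (designated emeritus) before Amari, Sorensen and Yilmaz (not designated emeritus).
Among Abara and Sato, alphabetically by surname: Abara before Sato.
Among Amari, Sorensen and Yilmaz, alphabetically by surname: Amari before Sorensen before Yilmaz.
Moreau and Ruiz are each designated emeritus, so the next rule applies.
Among Moreau and Ruiz, alphabetically by surname: Moreau before Ruiz.
Order: Abara, Sato, Amari, Sorensen, Yilmaz, Moreau, Ruiz. So position 4.

4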